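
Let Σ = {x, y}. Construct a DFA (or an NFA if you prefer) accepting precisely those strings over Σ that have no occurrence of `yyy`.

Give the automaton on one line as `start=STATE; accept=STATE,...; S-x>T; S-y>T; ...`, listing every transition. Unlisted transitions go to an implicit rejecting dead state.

Track partial matches of the forbidden pattern `yyy`. State q3 is a dead state reached once `yyy` has occurred; every other state accepts. q0 means no part of `yyy` is currently matched.
        x   y  
>* q0   q0  q1 
 * q1   q0  q2 
 * q2   q0  q3 
   q3   q3  q3 
(> = start, * = accepting)

start=q0; accept=q0,q1,q2; q0-x>q0; q0-y>q1; q1-x>q0; q1-y>q2; q2-x>q0; q2-y>q3; q3-x>q3; q3-y>q3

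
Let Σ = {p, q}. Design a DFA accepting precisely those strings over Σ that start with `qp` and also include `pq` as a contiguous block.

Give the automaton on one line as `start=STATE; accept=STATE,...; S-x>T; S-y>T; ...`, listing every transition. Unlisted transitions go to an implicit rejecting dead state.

Run two small machines in parallel and take their product. The first has 4 states tracking whether the input so far still matches the prefix `qp`; the second has 3 states tracking whether and how much of `pq` has been seen. A product state is a pair (one from each), accepting exactly when both do. After merging equivalent states the machine shrinks.
        p   q  
>  S0   S1  S2 
   S1   S1  S1 
   S2   S3  S1 
   S3   S3  S4 
 * S4   S4  S4 
(> = start, * = accepting)

start=S0; accept=S4; S0-p>S1; S0-q>S2; S1-p>S1; S1-q>S1; S2-p>S3; S2-q>S1; S3-p>S3; S3-q>S4; S4-p>S4; S4-q>S4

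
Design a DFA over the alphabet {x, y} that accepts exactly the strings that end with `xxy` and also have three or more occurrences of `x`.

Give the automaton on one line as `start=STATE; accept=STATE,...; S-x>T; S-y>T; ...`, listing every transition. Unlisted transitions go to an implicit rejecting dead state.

start=S0; accept=S4; S0-x>S1; S0-y>S0; S1-x>S2; S1-y>S1; S2-x>S3; S2-y>S1; S3-x>S3; S3-y>S4; S4-x>S2; S4-y>S1

Handle the two conditions separately and then intersect. The first has 4 states tracking how much of the suffix `xxy` has currently been matched; the second has 5 states tracking the count of `x`s, saturating at 4. A product state is a pair (one from each), accepting exactly when both do. Equivalent product states are then merged.
A 5-state machine:
        x   y  
>  S0   S1  S0 
   S1   S2  S1 
   S2   S3  S1 
   S3   S3  S4 
 * S4   S2  S1 
(> = start, * = accepting)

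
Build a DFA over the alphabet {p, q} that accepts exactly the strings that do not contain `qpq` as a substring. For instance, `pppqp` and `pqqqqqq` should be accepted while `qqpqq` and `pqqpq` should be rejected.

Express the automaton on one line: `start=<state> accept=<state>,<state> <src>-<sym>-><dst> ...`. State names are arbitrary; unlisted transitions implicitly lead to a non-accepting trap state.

This is the complement of 'contains `qpq`'. Use the same substring-matching states — s0 through s3 holding how much of `qpq` has just been matched — but flip the accepting set: everything except the trap s3 accepts.
With 4 states:
        p   q  
>* s0   s0  s1 
 * s1   s2  s1 
 * s2   s0  s3 
   s3   s3  s3 
(> = start, * = accepting)

start=s0 accept=s0,s1,s2 s0-p->s0 s0-q->s1 s1-p->s2 s1-q->s1 s2-p->s0 s2-q->s3 s3-p->s3 s3-q->s3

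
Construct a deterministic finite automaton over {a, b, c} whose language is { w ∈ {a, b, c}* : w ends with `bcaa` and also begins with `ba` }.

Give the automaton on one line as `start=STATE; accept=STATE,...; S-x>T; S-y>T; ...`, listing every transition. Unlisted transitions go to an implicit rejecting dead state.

start=q0; accept=q11; q0-a>q1; q0-b>q2; q0-c>q1; q1-a>q1; q1-b>q3; q1-c>q1; q2-a>q4; q2-b>q3; q2-c>q5; q3-a>q1; q3-b>q3; q3-c>q5; q4-a>q4; q4-b>q6; q4-c>q4; q5-a>q7; q5-b>q3; q5-c>q1; q6-a>q4; q6-b>q6; q6-c>q8; q7-a>q9; q7-b>q3; q7-c>q1; q8-a>q10; q8-b>q6; q8-c>q4; q9-a>q1; q9-b>q3; q9-c>q1; q10-a>q11; q10-b>q6; q10-c>q4; q11-a>q4; q11-b>q6; q11-c>q4

Run two small machines in parallel and take their product. The first has 5 states tracking how much of the suffix `bcaa` has currently been matched; the second has 4 states tracking whether the input so far still matches the prefix `ba`. A product state is a pair (one from each), accepting exactly when both do.
12 states suffice.
          a    b    c  
>  q0     q1   q2   q1 
   q1     q1   q3   q1 
   q2     q4   q3   q5 
   q3     q1   q3   q5 
   q4     q4   q6   q4 
   q5     q7   q3   q1 
   q6     q4   q6   q8 
   q7     q9   q3   q1 
   q8    q10   q6   q4 
   q9     q1   q3   q1 
   q10   q11   q6   q4 
 * q11    q4   q6   q4 
(> = start, * = accepting)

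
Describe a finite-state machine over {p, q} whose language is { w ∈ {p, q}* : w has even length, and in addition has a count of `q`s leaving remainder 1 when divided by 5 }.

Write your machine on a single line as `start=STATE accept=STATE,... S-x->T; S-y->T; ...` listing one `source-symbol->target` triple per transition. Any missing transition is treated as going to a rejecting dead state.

start=S0; accept=S3; S0-p->S1; S0-q->S2; S1-p->S0; S1-q->S3; S2-p->S3; S2-q->S4; S3-p->S2; S3-q->S5; S4-p->S5; S4-q->S6; S5-p->S4; S5-q->S7; S6-p->S7; S6-q->S8; S7-p->S6; S7-q->S9; S8-p->S9; S8-q->S1; S9-p->S8; S9-q->S0

Run two small machines in parallel and take their product. One (2 states) tracks the input length modulo 2; the other (5 states) tracks the count of `q`s modulo 5. Each combined state is a pair, one component from each; accept when both components accept.
        p   q  
>  S0   S1  S2 
   S1   S0  S3 
   S2   S3  S4 
 * S3   S2  S5 
   S4   S5  S6 
   S5   S4  S7 
   S6   S7  S8 
   S7   S6  S9 
   S8   S9  S1 
   S9   S8  S0 
(> = start, * = accepting)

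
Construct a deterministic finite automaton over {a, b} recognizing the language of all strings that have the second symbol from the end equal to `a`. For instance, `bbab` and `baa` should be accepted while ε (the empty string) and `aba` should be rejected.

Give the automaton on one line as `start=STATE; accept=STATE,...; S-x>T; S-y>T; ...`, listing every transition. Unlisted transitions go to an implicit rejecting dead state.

start=q0; accept=q3,q4; q0-a>q1; q0-b>q2; q1-a>q3; q1-b>q4; q2-a>q5; q2-b>q6; q3-a>q3; q3-b>q4; q4-a>q5; q4-b>q6; q5-a>q3; q5-b>q4; q6-a>q5; q6-b>q6

A DFA must remember the last 2 symbols (since which symbol is second-to-last isn't known until the input ends). Use one state per possible window of the last ≤2 symbols; accept from those whose window starts with `a`.
7 states suffice.
        a   b  
>  q0   q1  q2 
   q1   q3  q4 
   q2   q5  q6 
 * q3   q3  q4 
 * q4   q5  q6 
   q5   q3  q4 
   q6   q5  q6 
(> = start, * = accepting)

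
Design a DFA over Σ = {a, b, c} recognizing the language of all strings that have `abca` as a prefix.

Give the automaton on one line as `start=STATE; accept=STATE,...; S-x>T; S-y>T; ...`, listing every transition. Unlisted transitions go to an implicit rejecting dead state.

Walk along `abca` while the input agrees: from S0 take `a` to S1, and so on. Any deviation drops to the rejecting sink S5. Once S4 is reached the prefix is confirmed and every continuation is accepted.
        a   b   c  
>  S0   S1  S5  S5 
   S1   S5  S2  S5 
   S2   S5  S5  S3 
   S3   S4  S5  S5 
 * S4   S4  S4  S4 
   S5   S5  S5  S5 
(> = start, * = accepting)

start=S0; accept=S4; S0-a>S1; S0-b>S5; S0-c>S5; S1-a>S5; S1-b>S2; S1-c>S5; S2-a>S5; S2-b>S5; S2-c>S3; S3-a>S4; S3-b>S5; S3-c>S5; S4-a>S4; S4-b>S4; S4-c>S4; S5-a>S5; S5-b>S5; S5-c>S5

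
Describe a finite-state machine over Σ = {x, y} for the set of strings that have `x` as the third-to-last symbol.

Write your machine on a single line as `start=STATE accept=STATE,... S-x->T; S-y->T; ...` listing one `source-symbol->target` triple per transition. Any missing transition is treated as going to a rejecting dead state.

start=q0; accept=q7,q8,q9,q10; q0-x->q1; q0-y->q2; q1-x->q3; q1-y->q4; q2-x->q5; q2-y->q6; q3-x->q7; q3-y->q8; q4-x->q9; q4-y->q10; q5-x->q11; q5-y->q12; q6-x->q13; q6-y->q14; q7-x->q7; q7-y->q8; q8-x->q9; q8-y->q10; q9-x->q11; q9-y->q12; q10-x->q13; q10-y->q14; q11-x->q7; q11-y->q8; q12-x->q9; q12-y->q10; q13-x->q11; q13-y->q12; q14-x->q13; q14-y->q14

Because acceptance depends on a position counted from the end, the machine has to buffer the most recent 3 symbols. Make each state the string of the last up-to-3 symbols read; on input `x` shift the window left and append `x`. Accept when the buffered window has length 3 and begins with `x`.
A 15-state machine:
          x    y  
>  q0     q1   q2 
   q1     q3   q4 
   q2     q5   q6 
   q3     q7   q8 
   q4     q9  q10 
   q5    q11  q12 
   q6    q13  q14 
 * q7     q7   q8 
 * q8     q9  q10 
 * q9    q11  q12 
 * q10   q13  q14 
   q11    q7   q8 
   q12    q9  q10 
   q13   q11  q12 
   q14   q13  q14 
(> = start, * = accepting)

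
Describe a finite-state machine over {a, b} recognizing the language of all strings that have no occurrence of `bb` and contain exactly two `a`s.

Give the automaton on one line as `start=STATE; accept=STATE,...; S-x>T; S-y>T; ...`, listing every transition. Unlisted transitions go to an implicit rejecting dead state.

start=q0; accept=q3,q7; q0-a>q1; q0-b>q2; q1-a>q3; q1-b>q4; q2-a>q1; q2-b>q5; q3-a>q6; q3-b>q7; q4-a>q3; q4-b>q8; q5-a>q8; q5-b>q5; q6-a>q6; q6-b>q9; q7-a>q6; q7-b>q10; q8-a>q10; q8-b>q8; q9-a>q6; q9-b>q11; q10-a>q11; q10-b>q10; q11-a>q11; q11-b>q11

Run two small machines in parallel and take their product. One (3 states) tracks partial matches of the forbidden pattern `bb`; the other (4 states) tracks the count of `a`s, saturating at 3. Each combined state is a pair, one component from each; accept when both components accept.
With 12 states:
          a    b  
>  q0     q1   q2 
   q1     q3   q4 
   q2     q1   q5 
 * q3     q6   q7 
   q4     q3   q8 
   q5     q8   q5 
   q6     q6   q9 
 * q7     q6  q10 
   q8    q10   q8 
   q9     q6  q11 
   q10   q11  q10 
   q11   q11  q11 
(> = start, * = accepting)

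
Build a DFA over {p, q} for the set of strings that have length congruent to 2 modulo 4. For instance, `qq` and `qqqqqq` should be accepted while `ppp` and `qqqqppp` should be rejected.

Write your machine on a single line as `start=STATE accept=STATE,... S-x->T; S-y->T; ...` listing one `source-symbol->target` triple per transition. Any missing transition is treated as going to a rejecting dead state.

start=S0; accept=S2; S0-p->S1; S0-q->S1; S1-p->S2; S1-q->S2; S2-p->S3; S2-q->S3; S3-p->S0; S3-q->S0

Only the length mod 4 matters, so use a 4-cycle: from any state, every input symbol moves to the next state, wrapping S3 back to S0. Mark S2 accepting.
4 states suffice.
        p   q  
>  S0   S1  S1 
   S1   S2  S2 
 * S2   S3  S3 
   S3   S0  S0 
(> = start, * = accepting)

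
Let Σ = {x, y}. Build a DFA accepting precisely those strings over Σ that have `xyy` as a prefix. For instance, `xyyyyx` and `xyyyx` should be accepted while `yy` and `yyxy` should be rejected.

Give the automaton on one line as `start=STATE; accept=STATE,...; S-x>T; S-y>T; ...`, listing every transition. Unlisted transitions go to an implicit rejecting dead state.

Check the first 3 symbols one by one: q0 through q2 record how many have matched `xyy` so far; any wrong symbol goes to the dead state q4. After all 3 match we enter the accepting sink q3.
5 states suffice.
        x   y  
>  q0   q1  q4 
   q1   q4  q2 
   q2   q4  q3 
 * q3   q3  q3 
   q4   q4  q4 
(> = start, * = accepting)

start=q0; accept=q3; q0-x>q1; q0-y>q4; q1-x>q4; q1-y>q2; q2-x>q4; q2-y>q3; q3-x>q3; q3-y>q3; q4-x>q4; q4-y>q4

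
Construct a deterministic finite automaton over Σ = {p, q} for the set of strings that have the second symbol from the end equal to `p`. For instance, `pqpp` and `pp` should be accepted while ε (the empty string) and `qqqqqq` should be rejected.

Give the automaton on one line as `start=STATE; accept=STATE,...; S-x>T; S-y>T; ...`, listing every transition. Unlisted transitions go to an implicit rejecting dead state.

Because acceptance depends on a position counted from the end, the machine has to buffer the most recent 2 symbols. Make each state the string of the last up-to-2 symbols read; on input `x` shift the window left and append `x`. Accept when the buffered window has length 2 and begins with `p`.
7 states suffice.
       p  q 
>  A   B  C 
   B   D  E 
   C   F  G 
 * D   D  E 
 * E   F  G 
   F   D  E 
   G   F  G 
(> = start, * = accepting)

start=A; accept=D,E; A-p>B; A-q>C; B-p>D; B-q>E; C-p>F; C-q>G; D-p>D; D-q>E; E-p>F; E-q>G; F-p>D; F-q>E; G-p>F; G-q>G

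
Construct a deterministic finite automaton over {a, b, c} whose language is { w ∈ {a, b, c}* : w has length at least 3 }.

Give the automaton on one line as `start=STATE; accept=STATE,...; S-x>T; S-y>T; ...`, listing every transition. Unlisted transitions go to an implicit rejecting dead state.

Count input length up to 4: every symbol moves from S0 toward S4, which means 'more than 3' and absorbs. Accept from {S3, S4}.
        a   b   c  
>  S0   S1  S1  S1 
   S1   S2  S2  S2 
   S2   S3  S3  S3 
 * S3   S4  S4  S4 
 * S4   S4  S4  S4 
(> = start, * = accepting)

start=S0; accept=S3,S4; S0-a>S1; S0-b>S1; S0-c>S1; S1-a>S2; S1-b>S2; S1-c>S2; S2-a>S3; S2-b>S3; S2-c>S3; S3-a>S4; S3-b>S4; S3-c>S4; S4-a>S4; S4-b>S4; S4-c>S4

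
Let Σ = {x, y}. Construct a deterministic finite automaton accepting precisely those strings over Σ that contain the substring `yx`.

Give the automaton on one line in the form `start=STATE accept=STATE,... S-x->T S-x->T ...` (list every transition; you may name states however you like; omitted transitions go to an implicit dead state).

start=A accept=C A-x->A A-y->B B-x->C B-y->B C-x->C C-y->C

Track how much of `yx` has been matched so far: state A is no progress, C is the absorbing accept state reached once `yx` has occurred. Intermediate states record partial matches; on a mismatch, fall back to the longest reusable overlap.
3 states suffice.
       x  y 
>  A   A  B 
   B   C  B 
 * C   C  C 
(> = start, * = accepting)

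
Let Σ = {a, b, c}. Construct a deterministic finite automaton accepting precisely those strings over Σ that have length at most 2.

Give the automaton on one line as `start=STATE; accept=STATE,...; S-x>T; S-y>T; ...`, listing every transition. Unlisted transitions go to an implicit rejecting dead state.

start=q0; accept=q0,q1,q2; q0-a>q1; q0-b>q1; q0-c>q1; q1-a>q2; q1-b>q2; q1-c>q2; q2-a>q3; q2-b>q3; q2-c>q3; q3-a>q3; q3-b>q3; q3-c>q3

Count input length up to 3: every symbol moves from q0 toward q3, which means 'more than 2' and absorbs. Accept from {q0, q1, q2}.
A 4-state machine:
        a   b   c  
>* q0   q1  q1  q1 
 * q1   q2  q2  q2 
 * q2   q3  q3  q3 
   q3   q3  q3  q3 
(> = start, * = accepting)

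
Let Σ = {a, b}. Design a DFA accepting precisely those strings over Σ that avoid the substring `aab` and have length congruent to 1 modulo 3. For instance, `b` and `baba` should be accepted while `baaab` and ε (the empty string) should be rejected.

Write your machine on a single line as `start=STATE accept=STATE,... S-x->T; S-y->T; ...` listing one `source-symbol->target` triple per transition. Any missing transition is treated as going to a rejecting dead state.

start=s0; accept=s1,s2,s9; s0-a->s1; s0-b->s2; s1-a->s3; s1-b->s4; s2-a->s5; s2-b->s4; s3-a->s6; s3-b->s7; s4-a->s8; s4-b->s0; s5-a->s6; s5-b->s0; s6-a->s9; s6-b->s7; s7-a->s7; s7-b->s7; s8-a->s9; s8-b->s2; s9-a->s3; s9-b->s7

Handle the two conditions separately and then intersect. One (4 states) tracks partial matches of the forbidden pattern `aab`; the other (3 states) tracks the input length modulo 3. Each combined state is a pair, one component from each; accept when both components accept. Equivalent product states are then merged.
10 states suffice.
        a   b  
>  s0   s1  s2 
 * s1   s3  s4 
 * s2   s5  s4 
   s3   s6  s7 
   s4   s8  s0 
   s5   s6  s0 
   s6   s9  s7 
   s7   s7  s7 
   s8   s9  s2 
 * s9   s3  s7 
(> = start, * = accepting)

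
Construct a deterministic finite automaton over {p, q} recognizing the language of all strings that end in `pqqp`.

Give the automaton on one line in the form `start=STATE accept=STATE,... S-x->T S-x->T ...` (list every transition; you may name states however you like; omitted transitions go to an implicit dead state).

start=S0 accept=S4 S0-p->S1 S0-q->S0 S1-p->S1 S1-q->S2 S2-p->S1 S2-q->S3 S3-p->S4 S3-q->S0 S4-p->S1 S4-q->S2

Let each state record the length of the longest suffix of the input read so far that is also a prefix of `pqqp`. S1 means the last symbol is `p`; S2 means the last 2 symbols are `pq`; S3 means the last 3 symbols are `pqq`; S4 means the last 4 symbols are `pqqp`. Accept only at S4, where the string currently ends in `pqqp`.
5 states suffice.
        p   q  
>  S0   S1  S0 
   S1   S1  S2 
   S2   S1  S3 
   S3   S4  S0 
 * S4   S1  S2 
(> = start, * = accepting)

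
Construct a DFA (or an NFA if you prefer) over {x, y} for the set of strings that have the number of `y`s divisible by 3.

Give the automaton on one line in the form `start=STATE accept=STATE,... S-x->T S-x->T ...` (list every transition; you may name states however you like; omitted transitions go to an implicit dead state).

The only thing that matters is how many `y`s have appeared, reduced mod 3. Use one state per residue: S0 for 0, …, S2 for 2. Reading `y` moves to the next residue; anything else stays put. S0 is accepting.
A 3-state machine:
        x   y  
>* S0   S0  S1 
   S1   S1  S2 
   S2   S2  S0 
(> = start, * = accepting)

start=S0 accept=S0 S0-x->S0 S0-y->S1 S1-x->S1 S1-y->S2 S2-x->S2 S2-y->S0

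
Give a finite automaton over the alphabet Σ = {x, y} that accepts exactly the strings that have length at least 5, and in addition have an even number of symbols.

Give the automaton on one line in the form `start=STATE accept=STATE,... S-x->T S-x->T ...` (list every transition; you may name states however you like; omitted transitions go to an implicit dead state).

start=q0 accept=q6 q0-x->q1 q0-y->q1 q1-x->q2 q1-y->q2 q2-x->q3 q2-y->q3 q3-x->q4 q3-y->q4 q4-x->q5 q4-y->q5 q5-x->q6 q5-y->q6 q6-x->q5 q6-y->q5

Run two small machines in parallel and take their product. One (7 states) tracks the input length, saturating at 6; the other (2 states) tracks the input length modulo 2. Each combined state is a pair, one component from each; accept when both components accept. Equivalent product states are then merged.
        x   y  
>  q0   q1  q1 
   q1   q2  q2 
   q2   q3  q3 
   q3   q4  q4 
   q4   q5  q5 
   q5   q6  q6 
 * q6   q5  q5 
(> = start, * = accepting)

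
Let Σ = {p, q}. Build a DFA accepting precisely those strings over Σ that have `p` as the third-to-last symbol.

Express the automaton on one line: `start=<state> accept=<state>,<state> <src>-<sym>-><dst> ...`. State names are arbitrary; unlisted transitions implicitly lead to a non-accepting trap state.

A DFA must remember the last 3 symbols (since which symbol is third-to-last isn't known until the input ends). Use one state per possible window of the last ≤3 symbols; accept from those whose window starts with `p`.
          p    q  
>  S0     S1   S2 
   S1     S3   S4 
   S2     S5   S6 
   S3     S7   S8 
   S4     S9  S10 
   S5    S11  S12 
   S6    S13  S14 
 * S7     S7   S8 
 * S8     S9  S10 
 * S9    S11  S12 
 * S10   S13  S14 
   S11    S7   S8 
   S12    S9  S10 
   S13   S11  S12 
   S14   S13  S14 
(> = start, * = accepting)

start=S0 accept=S7,S8,S9,S10 S0-p->S1 S0-q->S2 S1-p->S3 S1-q->S4 S2-p->S5 S2-q->S6 S3-p->S7 S3-q->S8 S4-p->S9 S4-q->S10 S5-p->S11 S5-q->S12 S6-p->S13 S6-q->S14 S7-p->S7 S7-q->S8 S8-p->S9 S8-q->S10 S9-p->S11 S9-q->S12 S10-p->S13 S10-q->S14 S11-p->S7 S11-q->S8 S12-p->S9 S12-q->S10 S13-p->S11 S13-q->S12 S14-p->S13 S14-q->S14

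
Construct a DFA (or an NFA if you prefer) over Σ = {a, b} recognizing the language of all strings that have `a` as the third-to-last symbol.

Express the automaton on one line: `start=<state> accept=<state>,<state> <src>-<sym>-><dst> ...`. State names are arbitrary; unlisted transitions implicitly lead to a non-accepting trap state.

start=S0 accept=S7,S8,S9,S10 S0-a->S1 S0-b->S2 S1-a->S3 S1-b->S4 S2-a->S5 S2-b->S6 S3-a->S7 S3-b->S8 S4-a->S9 S4-b->S10 S5-a->S11 S5-b->S12 S6-a->S13 S6-b->S14 S7-a->S7 S7-b->S8 S8-a->S9 S8-b->S10 S9-a->S11 S9-b->S12 S10-a->S13 S10-b->S14 S11-a->S7 S11-b->S8 S12-a->S9 S12-b->S10 S13-a->S11 S13-b->S12 S14-a->S13 S14-b->S14

Because acceptance depends on a position counted from the end, the machine has to buffer the most recent 3 symbols. Make each state the string of the last up-to-3 symbols read; on input `x` shift the window left and append `x`. Accept when the buffered window has length 3 and begins with `a`.
With 15 states:
          a    b  
>  S0     S1   S2 
   S1     S3   S4 
   S2     S5   S6 
   S3     S7   S8 
   S4     S9  S10 
   S5    S11  S12 
   S6    S13  S14 
 * S7     S7   S8 
 * S8     S9  S10 
 * S9    S11  S12 
 * S10   S13  S14 
   S11    S7   S8 
   S12    S9  S10 
   S13   S11  S12 
   S14   S13  S14 
(> = start, * = accepting)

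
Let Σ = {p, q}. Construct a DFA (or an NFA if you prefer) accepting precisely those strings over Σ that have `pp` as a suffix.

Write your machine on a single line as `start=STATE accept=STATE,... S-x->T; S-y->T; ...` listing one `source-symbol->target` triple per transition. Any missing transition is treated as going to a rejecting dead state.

start=s0; accept=s2; s0-p->s1; s0-q->s0; s1-p->s2; s1-q->s0; s2-p->s2; s2-q->s0

Remember how much of `pp` the current input suffix matches. State s0 means no match yet; s1 means the last symbol is `p`; s2 means the last 2 symbols are `pp`. Only s2 accepts. On a mismatch, fall back to the longest proper suffix that is still a prefix of `pp`.
A 3-state machine:
        p   q  
>  s0   s1  s0 
   s1   s2  s0 
 * s2   s2  s0 
(> = start, * = accepting)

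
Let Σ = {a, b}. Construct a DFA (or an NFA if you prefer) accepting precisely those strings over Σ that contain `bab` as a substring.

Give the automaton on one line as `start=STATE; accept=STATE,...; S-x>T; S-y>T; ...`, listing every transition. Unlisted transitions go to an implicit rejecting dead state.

start=S0; accept=S3; S0-a>S0; S0-b>S1; S1-a>S2; S1-b>S1; S2-a>S0; S2-b>S3; S3-a>S3; S3-b>S3

States S0..S2 record the length of the longest prefix of `bab` that matches the current input suffix. Reaching S3 means `bab` has been seen, and we stay there forever. Accept from S3.
4 states suffice.
        a   b  
>  S0   S0  S1 
   S1   S2  S1 
   S2   S0  S3 
 * S3   S3  S3 
(> = start, * = accepting)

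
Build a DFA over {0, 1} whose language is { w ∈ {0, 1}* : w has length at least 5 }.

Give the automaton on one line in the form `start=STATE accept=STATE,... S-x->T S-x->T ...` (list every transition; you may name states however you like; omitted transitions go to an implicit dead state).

Count input length up to 6: every symbol moves from q0 toward q6, which means 'more than 5' and absorbs. Accept from {q5, q6}.
With 7 states:
        0   1  
>  q0   q1  q1 
   q1   q2  q2 
   q2   q3  q3 
   q3   q4  q4 
   q4   q5  q5 
 * q5   q6  q6 
 * q6   q6  q6 
(> = start, * = accepting)

start=q0 accept=q5,q6 q0-0->q1 q0-1->q1 q1-0->q2 q1-1->q2 q2-0->q3 q2-1->q3 q3-0->q4 q3-1->q4 q4-0->q5 q4-1->q5 q5-0->q6 q5-1->q6 q6-0->q6 q6-1->q6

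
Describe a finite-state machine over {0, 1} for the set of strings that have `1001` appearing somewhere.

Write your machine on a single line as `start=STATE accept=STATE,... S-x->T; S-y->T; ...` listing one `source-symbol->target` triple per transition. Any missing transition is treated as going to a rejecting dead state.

start=q0; accept=q4; q0-0->q0; q0-1->q1; q1-0->q2; q1-1->q1; q2-0->q3; q2-1->q1; q3-0->q0; q3-1->q4; q4-0->q4; q4-1->q4

States q0..q3 record the length of the longest prefix of `1001` that matches the current input suffix. Reaching q4 means `1001` has been seen, and we stay there forever. Accept from q4.
With 5 states:
        0   1  
>  q0   q0  q1 
   q1   q2  q1 
   q2   q3  q1 
   q3   q0  q4 
 * q4   q4  q4 
(> = start, * = accepting)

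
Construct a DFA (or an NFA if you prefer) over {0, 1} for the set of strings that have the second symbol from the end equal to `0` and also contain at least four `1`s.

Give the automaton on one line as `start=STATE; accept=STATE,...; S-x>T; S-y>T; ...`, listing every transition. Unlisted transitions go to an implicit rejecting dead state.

start=q0; accept=q6,q8; q0-0>q0; q0-1>q1; q1-0>q1; q1-1>q2; q2-0>q2; q2-1>q3; q3-0>q4; q3-1>q5; q4-0>q4; q4-1>q6; q5-0>q7; q5-1>q5; q6-0>q7; q6-1>q5; q7-0>q8; q7-1>q6; q8-0>q8; q8-1>q6

Handle the two conditions separately and then intersect. One (7 states) tracks the last 2 symbols read; the other (6 states) tracks the count of `1`s, saturating at 5. Each combined state is a pair, one component from each; accept when both components accept. After merging equivalent states the machine shrinks.
A 9-state machine:
        0   1  
>  q0   q0  q1 
   q1   q1  q2 
   q2   q2  q3 
   q3   q4  q5 
   q4   q4  q6 
   q5   q7  q5 
 * q6   q7  q5 
   q7   q8  q6 
 * q8   q8  q6 
(> = start, * = accepting)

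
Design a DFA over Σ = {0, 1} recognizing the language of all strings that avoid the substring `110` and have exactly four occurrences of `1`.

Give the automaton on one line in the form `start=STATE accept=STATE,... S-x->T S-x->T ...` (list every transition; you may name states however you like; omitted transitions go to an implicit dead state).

start=A accept=J,P,Q A-0->A A-1->B B-0->C B-1->D C-0->C C-1->E D-0->F D-1->G E-0->H E-1->G F-0->F F-1->I G-0->I G-1->J H-0->H H-1->K I-0->I I-1->L J-0->L J-1->M K-0->N K-1->J L-0->L L-1->O M-0->O M-1->M N-0->N N-1->P O-0->O O-1->O P-0->Q P-1->M Q-0->Q Q-1->R R-0->S R-1->M S-0->S S-1->R

Build one automaton per condition and run them in lockstep. The first has 4 states tracking partial matches of the forbidden pattern `110`; the second has 6 states tracking the count of `1`s, saturating at 5. A product state is a pair (one from each), accepting exactly when both do.
19 states suffice.
       0  1 
>  A   A  B 
   B   C  D 
   C   C  E 
   D   F  G 
   E   H  G 
   F   F  I 
   G   I  J 
   H   H  K 
   I   I  L 
 * J   L  M 
   K   N  J 
   L   L  O 
   M   O  M 
   N   N  P 
   O   O  O 
 * P   Q  M 
 * Q   Q  R 
   R   S  M 
   S   S  R 
(> = start, * = accepting)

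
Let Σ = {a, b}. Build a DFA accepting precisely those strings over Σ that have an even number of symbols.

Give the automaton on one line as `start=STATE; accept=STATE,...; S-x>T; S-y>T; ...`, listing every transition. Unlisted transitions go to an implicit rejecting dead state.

start=s0; accept=s0; s0-a>s1; s0-b>s1; s1-a>s0; s1-b>s0

Only the length mod 2 matters, so use a 2-cycle: from any state, every input symbol moves to the next state, wrapping s1 back to s0. Mark s0 accepting.
With 2 states:
        a   b  
>* s0   s1  s1 
   s1   s0  s0 
(> = start, * = accepting)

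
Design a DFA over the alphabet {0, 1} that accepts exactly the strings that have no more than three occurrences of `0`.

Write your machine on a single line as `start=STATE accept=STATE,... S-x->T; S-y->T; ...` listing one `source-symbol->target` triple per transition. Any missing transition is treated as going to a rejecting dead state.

start=q0; accept=q0,q1,q2,q3; q0-0->q1; q0-1->q0; q1-0->q2; q1-1->q1; q2-0->q3; q2-1->q2; q3-0->q4; q3-1->q3; q4-0->q4; q4-1->q4

Only the number of `0`s matters, and only up to 4. Make a chain q0 → q1 → q2 → q3 → q4 advanced by each `0` (with q4 absorbing); every other symbol self-loops. The accepting set is {q0, q1, q2, q3}.
A 5-state machine:
        0   1  
>* q0   q1  q0 
 * q1   q2  q1 
 * q2   q3  q2 
 * q3   q4  q3 
   q4   q4  q4 
(> = start, * = accepting)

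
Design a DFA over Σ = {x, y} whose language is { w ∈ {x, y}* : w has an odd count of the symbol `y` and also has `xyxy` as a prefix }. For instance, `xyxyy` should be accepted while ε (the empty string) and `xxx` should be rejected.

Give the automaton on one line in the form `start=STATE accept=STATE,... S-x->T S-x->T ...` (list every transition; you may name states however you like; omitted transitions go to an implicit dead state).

Handle the two conditions separately and then intersect. One (2 states) tracks the count of `y`s modulo 2; the other (6 states) tracks whether the input so far still matches the prefix `xyxy`. Each combined state is a pair, one component from each; accept when both components accept. Minimizing collapses redundant product states.
7 states suffice.
        x   y  
>  q0   q1  q2 
   q1   q2  q3 
   q2   q2  q2 
   q3   q4  q2 
   q4   q2  q5 
   q5   q5  q6 
 * q6   q6  q5 
(> = start, * = accepting)

start=q0 accept=q6 q0-x->q1 q0-y->q2 q1-x->q2 q1-y->q3 q2-x->q2 q2-y->q2 q3-x->q4 q3-y->q2 q4-x->q2 q4-y->q5 q5-x->q5 q5-y->q6 q6-x->q6 q6-y->q5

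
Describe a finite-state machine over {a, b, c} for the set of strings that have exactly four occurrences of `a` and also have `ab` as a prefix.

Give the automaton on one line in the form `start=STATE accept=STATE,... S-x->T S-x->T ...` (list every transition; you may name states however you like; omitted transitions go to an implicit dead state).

start=S0 accept=S6 S0-a->S1 S0-b->S2 S0-c->S2 S1-a->S2 S1-b->S3 S1-c->S2 S2-a->S2 S2-b->S2 S2-c->S2 S3-a->S4 S3-b->S3 S3-c->S3 S4-a->S5 S4-b->S4 S4-c->S4 S5-a->S6 S5-b->S5 S5-c->S5 S6-a->S2 S6-b->S6 S6-c->S6

Build one automaton per condition and run them in lockstep. One (6 states) tracks the count of `a`s, saturating at 5; the other (4 states) tracks whether the input so far still matches the prefix `ab`. Each combined state is a pair, one component from each; accept when both components accept. Equivalent product states are then merged.
With 7 states:
        a   b   c  
>  S0   S1  S2  S2 
   S1   S2  S3  S2 
   S2   S2  S2  S2 
   S3   S4  S3  S3 
   S4   S5  S4  S4 
   S5   S6  S5  S5 
 * S6   S2  S6  S6 
(> = start, * = accepting)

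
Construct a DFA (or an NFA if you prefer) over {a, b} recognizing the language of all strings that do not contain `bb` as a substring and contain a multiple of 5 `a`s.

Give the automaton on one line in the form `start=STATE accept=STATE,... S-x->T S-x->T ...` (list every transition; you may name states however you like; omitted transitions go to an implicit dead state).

Build one automaton per condition and run them in lockstep. The first has 3 states tracking partial matches of the forbidden pattern `bb`; the second has 5 states tracking the count of `a`s modulo 5. A product state is a pair (one from each), accepting exactly when both do. Equivalent product states are then merged.
An 11-state machine:
          a    b  
>* q0     q1   q2 
   q1     q3   q4 
 * q2     q1   q5 
   q3     q6   q7 
   q4     q3   q5 
   q5     q5   q5 
   q6     q8   q9 
   q7     q6   q5 
   q8     q0  q10 
   q9     q8   q5 
   q10    q0   q5 
(> = start, * = accepting)

start=q0 accept=q0,q2 q0-a->q1 q0-b->q2 q1-a->q3 q1-b->q4 q2-a->q1 q2-b->q5 q3-a->q6 q3-b->q7 q4-a->q3 q4-b->q5 q5-a->q5 q5-b->q5 q6-a->q8 q6-b->q9 q7-a->q6 q7-b->q5 q8-a->q0 q8-b->q10 q9-a->q8 q9-b->q5 q10-a->q0 q10-b->q5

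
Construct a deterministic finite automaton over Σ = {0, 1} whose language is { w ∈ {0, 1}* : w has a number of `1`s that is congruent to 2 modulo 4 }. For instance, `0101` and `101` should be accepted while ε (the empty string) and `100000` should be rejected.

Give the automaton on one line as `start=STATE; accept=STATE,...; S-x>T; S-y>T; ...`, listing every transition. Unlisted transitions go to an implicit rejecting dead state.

The only thing that matters is how many `1`s have appeared, reduced mod 4. Use one state per residue: s0 for 0, …, s3 for 3. Reading `1` moves to the next residue; anything else stays put. s2 is accepting.
A 4-state machine:
        0   1  
>  s0   s0  s1 
   s1   s1  s2 
 * s2   s2  s3 
   s3   s3  s0 
(> = start, * = accepting)

start=s0; accept=s2; s0-0>s0; s0-1>s1; s1-0>s1; s1-1>s2; s2-0>s2; s2-1>s3; s3-0>s3; s3-1>s0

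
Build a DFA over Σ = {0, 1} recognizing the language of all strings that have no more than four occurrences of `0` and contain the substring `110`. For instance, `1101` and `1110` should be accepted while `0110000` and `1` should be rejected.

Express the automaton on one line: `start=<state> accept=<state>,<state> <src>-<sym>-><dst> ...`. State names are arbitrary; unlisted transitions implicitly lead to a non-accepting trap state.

Build one automaton per condition and run them in lockstep. The first has 6 states tracking the count of `0`s, saturating at 5; the second has 4 states tracking whether and how much of `110` has been seen. A product state is a pair (one from each), accepting exactly when both do. Minimizing collapses redundant product states.
With 17 states:
       0  1 
>  A   B  C 
   B   D  E 
   C   B  F 
   D   G  H 
   E   D  I 
   F   J  F 
   G   K  L 
   H   G  M 
   I   N  I 
 * J   N  J 
   K   K  K 
   L   K  O 
   M   P  M 
 * N   P  N 
   O   Q  O 
 * P   Q  P 
 * Q   K  Q 
(> = start, * = accepting)

start=A accept=J,N,P,Q A-0->B A-1->C B-0->D B-1->E C-0->B C-1->F D-0->G D-1->H E-0->D E-1->I F-0->J F-1->F G-0->K G-1->L H-0->G H-1->M I-0->N I-1->I J-0->N J-1->J K-0->K K-1->K L-0->K L-1->O M-0->P M-1->M N-0->P N-1->N O-0->Q O-1->O P-0->Q P-1->P Q-0->K Q-1->Q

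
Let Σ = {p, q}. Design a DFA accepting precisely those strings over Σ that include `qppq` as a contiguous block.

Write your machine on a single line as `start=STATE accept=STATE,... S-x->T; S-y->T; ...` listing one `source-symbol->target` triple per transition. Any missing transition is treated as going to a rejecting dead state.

start=A; accept=E; A-p->A; A-q->B; B-p->C; B-q->B; C-p->D; C-q->B; D-p->A; D-q->E; E-p->E; E-q->E

Track how much of `qppq` has been matched so far: state A is no progress, E is the absorbing accept state reached once `qppq` has occurred. Intermediate states record partial matches; on a mismatch, fall back to the longest reusable overlap.
5 states suffice.
       p  q 
>  A   A  B 
   B   C  B 
   C   D  B 
   D   A  E 
 * E   E  E 
(> = start, * = accepting)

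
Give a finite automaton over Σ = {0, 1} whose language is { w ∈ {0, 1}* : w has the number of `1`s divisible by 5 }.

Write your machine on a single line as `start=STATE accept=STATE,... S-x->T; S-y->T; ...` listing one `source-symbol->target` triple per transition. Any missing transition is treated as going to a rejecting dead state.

start=A; accept=A; A-0->A; A-1->B; B-0->B; B-1->C; C-0->C; C-1->D; D-0->D; D-1->E; E-0->E; E-1->A

The only thing that matters is how many `1`s have appeared, reduced mod 5. Use one state per residue: A for 0, …, E for 4. Reading `1` moves to the next residue; anything else stays put. A is accepting.
       0  1 
>* A   A  B 
   B   B  C 
   C   C  D 
   D   D  E 
   E   E  A 
(> = start, * = accepting)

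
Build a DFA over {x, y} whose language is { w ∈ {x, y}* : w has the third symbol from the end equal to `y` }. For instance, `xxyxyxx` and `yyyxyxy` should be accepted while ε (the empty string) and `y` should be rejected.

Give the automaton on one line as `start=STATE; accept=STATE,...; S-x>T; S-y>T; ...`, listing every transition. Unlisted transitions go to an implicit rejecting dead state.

Because acceptance depends on a position counted from the end, the machine has to buffer the most recent 3 symbols. Make each state the string of the last up-to-3 symbols read; on input `x` shift the window left and append `x`. Accept when the buffered window has length 3 and begins with `y`.
          x    y  
>  q0     q1   q2 
   q1     q3   q4 
   q2     q5   q6 
   q3     q7   q8 
   q4     q9  q10 
   q5    q11  q12 
   q6    q13  q14 
   q7     q7   q8 
   q8     q9  q10 
   q9    q11  q12 
   q10   q13  q14 
 * q11    q7   q8 
 * q12    q9  q10 
 * q13   q11  q12 
 * q14   q13  q14 
(> = start, * = accepting)

start=q0; accept=q11,q12,q13,q14; q0-x>q1; q0-y>q2; q1-x>q3; q1-y>q4; q2-x>q5; q2-y>q6; q3-x>q7; q3-y>q8; q4-x>q9; q4-y>q10; q5-x>q11; q5-y>q12; q6-x>q13; q6-y>q14; q7-x>q7; q7-y>q8; q8-x>q9; q8-y>q10; q9-x>q11; q9-y>q12; q10-x>q13; q10-y>q14; q11-x>q7; q11-y>q8; q12-x>q9; q12-y>q10; q13-x>q11; q13-y>q12; q14-x>q13; q14-y>q14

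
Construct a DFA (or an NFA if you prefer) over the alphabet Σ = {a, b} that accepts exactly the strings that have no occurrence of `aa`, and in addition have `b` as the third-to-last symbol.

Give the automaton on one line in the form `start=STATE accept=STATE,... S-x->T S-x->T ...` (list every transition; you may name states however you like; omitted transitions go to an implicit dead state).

Handle the two conditions separately and then intersect. The first has 3 states tracking partial matches of the forbidden pattern `aa`; the second has 15 states tracking the last 3 symbols read. A product state is a pair (one from each), accepting exactly when both do.
A 20-state machine:
          a    b  
>  s0     s1   s2 
   s1     s3   s4 
   s2     s5   s6 
   s3     s7   s8 
   s4     s9  s10 
   s5    s11  s12 
   s6    s13  s14 
   s7     s7   s8 
   s8    s15  s16 
   s9    s11  s12 
   s10   s13  s14 
   s11    s7   s8 
 * s12    s9  s10 
 * s13   s11  s12 
 * s14   s13  s14 
   s15   s11  s17 
   s16   s18  s19 
   s17   s15  s16 
   s18   s11  s17 
   s19   s18  s19 
(> = start, * = accepting)

start=s0 accept=s12,s13,s14 s0-a->s1 s0-b->s2 s1-a->s3 s1-b->s4 s2-a->s5 s2-b->s6 s3-a->s7 s3-b->s8 s4-a->s9 s4-b->s10 s5-a->s11 s5-b->s12 s6-a->s13 s6-b->s14 s7-a->s7 s7-b->s8 s8-a->s15 s8-b->s16 s9-a->s11 s9-b->s12 s10-a->s13 s10-b->s14 s11-a->s7 s11-b->s8 s12-a->s9 s12-b->s10 s13-a->s11 s13-b->s12 s14-a->s13 s14-b->s14 s15-a->s11 s15-b->s17 s16-a->s18 s16-b->s19 s17-a->s15 s17-b->s16 s18-a->s11 s18-b->s17 s19-a->s18 s19-b->s19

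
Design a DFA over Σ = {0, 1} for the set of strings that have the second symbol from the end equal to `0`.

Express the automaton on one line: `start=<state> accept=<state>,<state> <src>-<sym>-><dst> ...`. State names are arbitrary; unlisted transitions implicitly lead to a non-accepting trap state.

start=q0 accept=q3,q4 q0-0->q1 q0-1->q2 q1-0->q3 q1-1->q4 q2-0->q5 q2-1->q6 q3-0->q3 q3-1->q4 q4-0->q5 q4-1->q6 q5-0->q3 q5-1->q4 q6-0->q5 q6-1->q6

A DFA must remember the last 2 symbols (since which symbol is second-to-last isn't known until the input ends). Use one state per possible window of the last ≤2 symbols; accept from those whose window starts with `0`.
A 7-state machine:
        0   1  
>  q0   q1  q2 
   q1   q3  q4 
   q2   q5  q6 
 * q3   q3  q4 
 * q4   q5  q6 
   q5   q3  q4 
   q6   q5  q6 
(> = start, * = accepting)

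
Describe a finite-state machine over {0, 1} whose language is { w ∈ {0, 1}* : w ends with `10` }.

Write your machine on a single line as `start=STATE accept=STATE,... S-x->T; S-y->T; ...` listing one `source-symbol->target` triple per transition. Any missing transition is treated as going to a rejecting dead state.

Let each state record the length of the longest suffix of the input read so far that is also a prefix of `10`. S1 means the last symbol is `1`; S2 means the last 2 symbols are `10`. Accept only at S2, where the string currently ends in `10`.
With 3 states:
        0   1  
>  S0   S0  S1 
   S1   S2  S1 
 * S2   S0  S1 
(> = start, * = accepting)

start=S0; accept=S2; S0-0->S0; S0-1->S1; S1-0->S2; S1-1->S1; S2-0->S0; S2-1->S1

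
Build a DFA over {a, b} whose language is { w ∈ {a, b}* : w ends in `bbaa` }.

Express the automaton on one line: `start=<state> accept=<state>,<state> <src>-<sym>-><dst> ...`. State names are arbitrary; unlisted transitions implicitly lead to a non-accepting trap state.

Let each state record the length of the longest suffix of the input read so far that is also a prefix of `bbaa`. s1 means the last symbol is `b`; s2 means the last 2 symbols are `bb`; s3 means the last 3 symbols are `bba`; s4 means the last 4 symbols are `bbaa`. Accept only at s4, where the string currently ends in `bbaa`.
With 5 states:
        a   b  
>  s0   s0  s1 
   s1   s0  s2 
   s2   s3  s2 
   s3   s4  s1 
 * s4   s0  s1 
(> = start, * = accepting)

start=s0 accept=s4 s0-a->s0 s0-b->s1 s1-a->s0 s1-b->s2 s2-a->s3 s2-b->s2 s3-a->s4 s3-b->s1 s4-a->s0 s4-b->s1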